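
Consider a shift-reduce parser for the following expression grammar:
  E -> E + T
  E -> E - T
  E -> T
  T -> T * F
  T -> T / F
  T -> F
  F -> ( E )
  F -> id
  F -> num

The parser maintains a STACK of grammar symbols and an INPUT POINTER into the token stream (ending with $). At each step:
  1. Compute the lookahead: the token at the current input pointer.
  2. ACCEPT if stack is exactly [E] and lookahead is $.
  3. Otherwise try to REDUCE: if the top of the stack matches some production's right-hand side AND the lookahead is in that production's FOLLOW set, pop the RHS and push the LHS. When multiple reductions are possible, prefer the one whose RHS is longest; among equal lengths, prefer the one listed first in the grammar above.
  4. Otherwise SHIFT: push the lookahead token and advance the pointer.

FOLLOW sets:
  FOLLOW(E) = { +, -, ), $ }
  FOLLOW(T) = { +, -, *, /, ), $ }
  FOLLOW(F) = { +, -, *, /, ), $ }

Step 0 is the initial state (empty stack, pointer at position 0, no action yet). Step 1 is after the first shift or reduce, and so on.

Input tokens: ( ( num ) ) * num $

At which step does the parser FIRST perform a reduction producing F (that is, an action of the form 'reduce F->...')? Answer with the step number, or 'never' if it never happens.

Answer: 4

Derivation:
Step 1: shift (. Stack=[(] ptr=1 lookahead=( remaining=[( num ) ) * num $]
Step 2: shift (. Stack=[( (] ptr=2 lookahead=num remaining=[num ) ) * num $]
Step 3: shift num. Stack=[( ( num] ptr=3 lookahead=) remaining=[) ) * num $]
Step 4: reduce F->num. Stack=[( ( F] ptr=3 lookahead=) remaining=[) ) * num $]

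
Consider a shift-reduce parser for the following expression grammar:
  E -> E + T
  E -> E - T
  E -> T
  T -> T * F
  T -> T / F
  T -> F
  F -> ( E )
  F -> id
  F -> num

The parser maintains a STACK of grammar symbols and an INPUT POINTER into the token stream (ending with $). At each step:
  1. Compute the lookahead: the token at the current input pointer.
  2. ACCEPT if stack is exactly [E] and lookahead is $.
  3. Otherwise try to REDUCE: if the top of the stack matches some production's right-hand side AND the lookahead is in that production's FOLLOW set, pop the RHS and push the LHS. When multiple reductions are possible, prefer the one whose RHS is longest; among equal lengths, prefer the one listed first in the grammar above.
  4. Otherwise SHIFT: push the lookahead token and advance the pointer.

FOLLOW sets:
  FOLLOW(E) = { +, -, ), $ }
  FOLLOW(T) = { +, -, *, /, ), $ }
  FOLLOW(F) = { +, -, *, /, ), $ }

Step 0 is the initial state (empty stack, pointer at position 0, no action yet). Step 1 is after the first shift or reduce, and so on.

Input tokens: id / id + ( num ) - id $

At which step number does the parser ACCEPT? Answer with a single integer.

Answer: 24

Derivation:
Step 1: shift id. Stack=[id] ptr=1 lookahead=/ remaining=[/ id + ( num ) - id $]
Step 2: reduce F->id. Stack=[F] ptr=1 lookahead=/ remaining=[/ id + ( num ) - id $]
Step 3: reduce T->F. Stack=[T] ptr=1 lookahead=/ remaining=[/ id + ( num ) - id $]
Step 4: shift /. Stack=[T /] ptr=2 lookahead=id remaining=[id + ( num ) - id $]
Step 5: shift id. Stack=[T / id] ptr=3 lookahead=+ remaining=[+ ( num ) - id $]
Step 6: reduce F->id. Stack=[T / F] ptr=3 lookahead=+ remaining=[+ ( num ) - id $]
Step 7: reduce T->T / F. Stack=[T] ptr=3 lookahead=+ remaining=[+ ( num ) - id $]
Step 8: reduce E->T. Stack=[E] ptr=3 lookahead=+ remaining=[+ ( num ) - id $]
Step 9: shift +. Stack=[E +] ptr=4 lookahead=( remaining=[( num ) - id $]
Step 10: shift (. Stack=[E + (] ptr=5 lookahead=num remaining=[num ) - id $]
Step 11: shift num. Stack=[E + ( num] ptr=6 lookahead=) remaining=[) - id $]
Step 12: reduce F->num. Stack=[E + ( F] ptr=6 lookahead=) remaining=[) - id $]
Step 13: reduce T->F. Stack=[E + ( T] ptr=6 lookahead=) remaining=[) - id $]
Step 14: reduce E->T. Stack=[E + ( E] ptr=6 lookahead=) remaining=[) - id $]
Step 15: shift ). Stack=[E + ( E )] ptr=7 lookahead=- remaining=[- id $]
Step 16: reduce F->( E ). Stack=[E + F] ptr=7 lookahead=- remaining=[- id $]
Step 17: reduce T->F. Stack=[E + T] ptr=7 lookahead=- remaining=[- id $]
Step 18: reduce E->E + T. Stack=[E] ptr=7 lookahead=- remaining=[- id $]
Step 19: shift -. Stack=[E -] ptr=8 lookahead=id remaining=[id $]
Step 20: shift id. Stack=[E - id] ptr=9 lookahead=$ remaining=[$]
Step 21: reduce F->id. Stack=[E - F] ptr=9 lookahead=$ remaining=[$]
Step 22: reduce T->F. Stack=[E - T] ptr=9 lookahead=$ remaining=[$]
Step 23: reduce E->E - T. Stack=[E] ptr=9 lookahead=$ remaining=[$]
Step 24: accept. Stack=[E] ptr=9 lookahead=$ remaining=[$]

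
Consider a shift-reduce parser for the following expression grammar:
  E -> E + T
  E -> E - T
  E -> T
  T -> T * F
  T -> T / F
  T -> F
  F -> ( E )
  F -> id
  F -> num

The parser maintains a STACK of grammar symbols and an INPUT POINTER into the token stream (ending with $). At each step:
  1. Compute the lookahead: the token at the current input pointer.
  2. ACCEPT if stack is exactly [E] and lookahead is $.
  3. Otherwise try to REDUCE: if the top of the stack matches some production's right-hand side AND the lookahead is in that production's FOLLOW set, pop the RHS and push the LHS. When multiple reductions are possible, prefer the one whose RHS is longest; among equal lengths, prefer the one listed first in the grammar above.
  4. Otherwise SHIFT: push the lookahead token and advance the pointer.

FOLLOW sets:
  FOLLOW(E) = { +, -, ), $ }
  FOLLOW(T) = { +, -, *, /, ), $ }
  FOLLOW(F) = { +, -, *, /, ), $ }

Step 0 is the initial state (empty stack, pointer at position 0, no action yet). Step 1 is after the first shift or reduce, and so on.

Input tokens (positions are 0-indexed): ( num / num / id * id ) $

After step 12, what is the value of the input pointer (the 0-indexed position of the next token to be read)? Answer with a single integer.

Answer: 6

Derivation:
Step 1: shift (. Stack=[(] ptr=1 lookahead=num remaining=[num / num / id * id ) $]
Step 2: shift num. Stack=[( num] ptr=2 lookahead=/ remaining=[/ num / id * id ) $]
Step 3: reduce F->num. Stack=[( F] ptr=2 lookahead=/ remaining=[/ num / id * id ) $]
Step 4: reduce T->F. Stack=[( T] ptr=2 lookahead=/ remaining=[/ num / id * id ) $]
Step 5: shift /. Stack=[( T /] ptr=3 lookahead=num remaining=[num / id * id ) $]
Step 6: shift num. Stack=[( T / num] ptr=4 lookahead=/ remaining=[/ id * id ) $]
Step 7: reduce F->num. Stack=[( T / F] ptr=4 lookahead=/ remaining=[/ id * id ) $]
Step 8: reduce T->T / F. Stack=[( T] ptr=4 lookahead=/ remaining=[/ id * id ) $]
Step 9: shift /. Stack=[( T /] ptr=5 lookahead=id remaining=[id * id ) $]
Step 10: shift id. Stack=[( T / id] ptr=6 lookahead=* remaining=[* id ) $]
Step 11: reduce F->id. Stack=[( T / F] ptr=6 lookahead=* remaining=[* id ) $]
Step 12: reduce T->T / F. Stack=[( T] ptr=6 lookahead=* remaining=[* id ) $]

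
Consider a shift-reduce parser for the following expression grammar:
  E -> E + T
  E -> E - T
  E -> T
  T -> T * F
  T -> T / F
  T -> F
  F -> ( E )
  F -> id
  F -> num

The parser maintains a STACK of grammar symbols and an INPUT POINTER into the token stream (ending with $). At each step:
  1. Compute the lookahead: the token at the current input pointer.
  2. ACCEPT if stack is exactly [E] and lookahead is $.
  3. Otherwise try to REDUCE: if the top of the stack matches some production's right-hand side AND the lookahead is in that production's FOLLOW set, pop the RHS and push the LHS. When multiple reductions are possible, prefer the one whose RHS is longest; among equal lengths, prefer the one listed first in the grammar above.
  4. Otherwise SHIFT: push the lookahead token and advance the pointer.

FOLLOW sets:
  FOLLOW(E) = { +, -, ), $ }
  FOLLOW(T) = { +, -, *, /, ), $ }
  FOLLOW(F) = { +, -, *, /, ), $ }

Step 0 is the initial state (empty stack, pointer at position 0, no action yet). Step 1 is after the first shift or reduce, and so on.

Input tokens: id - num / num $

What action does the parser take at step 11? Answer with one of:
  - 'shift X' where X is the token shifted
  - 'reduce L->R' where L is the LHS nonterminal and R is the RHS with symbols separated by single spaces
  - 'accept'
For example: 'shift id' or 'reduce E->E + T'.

Step 1: shift id. Stack=[id] ptr=1 lookahead=- remaining=[- num / num $]
Step 2: reduce F->id. Stack=[F] ptr=1 lookahead=- remaining=[- num / num $]
Step 3: reduce T->F. Stack=[T] ptr=1 lookahead=- remaining=[- num / num $]
Step 4: reduce E->T. Stack=[E] ptr=1 lookahead=- remaining=[- num / num $]
Step 5: shift -. Stack=[E -] ptr=2 lookahead=num remaining=[num / num $]
Step 6: shift num. Stack=[E - num] ptr=3 lookahead=/ remaining=[/ num $]
Step 7: reduce F->num. Stack=[E - F] ptr=3 lookahead=/ remaining=[/ num $]
Step 8: reduce T->F. Stack=[E - T] ptr=3 lookahead=/ remaining=[/ num $]
Step 9: shift /. Stack=[E - T /] ptr=4 lookahead=num remaining=[num $]
Step 10: shift num. Stack=[E - T / num] ptr=5 lookahead=$ remaining=[$]
Step 11: reduce F->num. Stack=[E - T / F] ptr=5 lookahead=$ remaining=[$]

Answer: reduce F->num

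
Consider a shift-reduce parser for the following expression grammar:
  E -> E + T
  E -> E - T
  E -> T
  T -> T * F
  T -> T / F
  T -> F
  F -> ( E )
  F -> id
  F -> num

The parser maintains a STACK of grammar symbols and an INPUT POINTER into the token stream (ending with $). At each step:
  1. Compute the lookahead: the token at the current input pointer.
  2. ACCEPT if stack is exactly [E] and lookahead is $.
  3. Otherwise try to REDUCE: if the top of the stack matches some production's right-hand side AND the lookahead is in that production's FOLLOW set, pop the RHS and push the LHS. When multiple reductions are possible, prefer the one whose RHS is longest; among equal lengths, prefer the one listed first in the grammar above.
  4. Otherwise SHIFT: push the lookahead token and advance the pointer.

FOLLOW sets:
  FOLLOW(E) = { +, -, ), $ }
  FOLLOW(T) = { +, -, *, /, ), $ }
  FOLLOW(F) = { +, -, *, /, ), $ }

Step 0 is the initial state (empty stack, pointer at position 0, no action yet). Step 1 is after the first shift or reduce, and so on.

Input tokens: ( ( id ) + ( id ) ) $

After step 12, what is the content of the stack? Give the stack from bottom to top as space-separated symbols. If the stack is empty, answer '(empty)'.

Step 1: shift (. Stack=[(] ptr=1 lookahead=( remaining=[( id ) + ( id ) ) $]
Step 2: shift (. Stack=[( (] ptr=2 lookahead=id remaining=[id ) + ( id ) ) $]
Step 3: shift id. Stack=[( ( id] ptr=3 lookahead=) remaining=[) + ( id ) ) $]
Step 4: reduce F->id. Stack=[( ( F] ptr=3 lookahead=) remaining=[) + ( id ) ) $]
Step 5: reduce T->F. Stack=[( ( T] ptr=3 lookahead=) remaining=[) + ( id ) ) $]
Step 6: reduce E->T. Stack=[( ( E] ptr=3 lookahead=) remaining=[) + ( id ) ) $]
Step 7: shift ). Stack=[( ( E )] ptr=4 lookahead=+ remaining=[+ ( id ) ) $]
Step 8: reduce F->( E ). Stack=[( F] ptr=4 lookahead=+ remaining=[+ ( id ) ) $]
Step 9: reduce T->F. Stack=[( T] ptr=4 lookahead=+ remaining=[+ ( id ) ) $]
Step 10: reduce E->T. Stack=[( E] ptr=4 lookahead=+ remaining=[+ ( id ) ) $]
Step 11: shift +. Stack=[( E +] ptr=5 lookahead=( remaining=[( id ) ) $]
Step 12: shift (. Stack=[( E + (] ptr=6 lookahead=id remaining=[id ) ) $]

Answer: ( E + (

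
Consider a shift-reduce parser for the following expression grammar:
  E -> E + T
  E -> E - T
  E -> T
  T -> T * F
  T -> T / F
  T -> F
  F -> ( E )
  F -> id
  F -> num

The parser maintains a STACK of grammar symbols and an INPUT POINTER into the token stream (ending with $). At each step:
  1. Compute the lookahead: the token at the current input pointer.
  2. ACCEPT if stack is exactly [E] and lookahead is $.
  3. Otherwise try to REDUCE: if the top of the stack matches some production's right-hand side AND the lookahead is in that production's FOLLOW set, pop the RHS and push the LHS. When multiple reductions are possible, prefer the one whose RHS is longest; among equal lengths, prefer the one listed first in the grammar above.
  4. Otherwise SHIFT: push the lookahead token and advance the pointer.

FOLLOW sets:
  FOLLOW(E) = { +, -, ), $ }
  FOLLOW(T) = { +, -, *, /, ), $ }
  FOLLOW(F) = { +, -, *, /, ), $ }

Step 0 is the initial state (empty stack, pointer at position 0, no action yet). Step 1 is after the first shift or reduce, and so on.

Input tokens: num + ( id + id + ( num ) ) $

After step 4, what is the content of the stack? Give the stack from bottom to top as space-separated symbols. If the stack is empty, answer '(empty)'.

Answer: E

Derivation:
Step 1: shift num. Stack=[num] ptr=1 lookahead=+ remaining=[+ ( id + id + ( num ) ) $]
Step 2: reduce F->num. Stack=[F] ptr=1 lookahead=+ remaining=[+ ( id + id + ( num ) ) $]
Step 3: reduce T->F. Stack=[T] ptr=1 lookahead=+ remaining=[+ ( id + id + ( num ) ) $]
Step 4: reduce E->T. Stack=[E] ptr=1 lookahead=+ remaining=[+ ( id + id + ( num ) ) $]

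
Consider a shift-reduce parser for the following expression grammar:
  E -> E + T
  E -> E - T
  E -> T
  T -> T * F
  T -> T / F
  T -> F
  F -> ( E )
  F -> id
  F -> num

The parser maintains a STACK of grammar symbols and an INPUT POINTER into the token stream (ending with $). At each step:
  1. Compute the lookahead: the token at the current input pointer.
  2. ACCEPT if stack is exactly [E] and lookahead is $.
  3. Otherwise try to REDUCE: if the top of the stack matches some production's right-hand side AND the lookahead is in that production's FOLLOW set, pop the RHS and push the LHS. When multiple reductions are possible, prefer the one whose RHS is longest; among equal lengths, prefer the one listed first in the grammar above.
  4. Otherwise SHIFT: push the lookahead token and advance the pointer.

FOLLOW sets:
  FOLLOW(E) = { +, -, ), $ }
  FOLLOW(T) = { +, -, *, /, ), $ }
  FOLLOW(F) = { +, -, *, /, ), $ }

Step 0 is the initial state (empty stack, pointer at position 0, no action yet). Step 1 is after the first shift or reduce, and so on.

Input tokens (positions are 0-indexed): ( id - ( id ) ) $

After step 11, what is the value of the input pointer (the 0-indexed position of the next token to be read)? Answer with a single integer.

Answer: 5

Derivation:
Step 1: shift (. Stack=[(] ptr=1 lookahead=id remaining=[id - ( id ) ) $]
Step 2: shift id. Stack=[( id] ptr=2 lookahead=- remaining=[- ( id ) ) $]
Step 3: reduce F->id. Stack=[( F] ptr=2 lookahead=- remaining=[- ( id ) ) $]
Step 4: reduce T->F. Stack=[( T] ptr=2 lookahead=- remaining=[- ( id ) ) $]
Step 5: reduce E->T. Stack=[( E] ptr=2 lookahead=- remaining=[- ( id ) ) $]
Step 6: shift -. Stack=[( E -] ptr=3 lookahead=( remaining=[( id ) ) $]
Step 7: shift (. Stack=[( E - (] ptr=4 lookahead=id remaining=[id ) ) $]
Step 8: shift id. Stack=[( E - ( id] ptr=5 lookahead=) remaining=[) ) $]
Step 9: reduce F->id. Stack=[( E - ( F] ptr=5 lookahead=) remaining=[) ) $]
Step 10: reduce T->F. Stack=[( E - ( T] ptr=5 lookahead=) remaining=[) ) $]
Step 11: reduce E->T. Stack=[( E - ( E] ptr=5 lookahead=) remaining=[) ) $]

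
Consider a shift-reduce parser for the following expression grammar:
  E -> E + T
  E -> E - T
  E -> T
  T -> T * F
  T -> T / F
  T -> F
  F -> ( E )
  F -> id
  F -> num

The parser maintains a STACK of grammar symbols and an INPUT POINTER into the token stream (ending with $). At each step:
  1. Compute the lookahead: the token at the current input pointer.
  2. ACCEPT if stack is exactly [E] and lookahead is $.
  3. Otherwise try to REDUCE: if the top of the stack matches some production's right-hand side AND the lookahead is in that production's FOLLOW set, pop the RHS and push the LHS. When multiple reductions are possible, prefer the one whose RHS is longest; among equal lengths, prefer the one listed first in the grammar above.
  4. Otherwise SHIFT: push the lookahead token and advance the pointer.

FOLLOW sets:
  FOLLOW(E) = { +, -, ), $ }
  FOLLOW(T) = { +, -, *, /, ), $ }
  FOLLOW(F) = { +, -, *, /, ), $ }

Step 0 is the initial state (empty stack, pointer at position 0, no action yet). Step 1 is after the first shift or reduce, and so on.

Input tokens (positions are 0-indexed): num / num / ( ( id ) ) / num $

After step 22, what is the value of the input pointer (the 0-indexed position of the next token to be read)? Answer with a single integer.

Step 1: shift num. Stack=[num] ptr=1 lookahead=/ remaining=[/ num / ( ( id ) ) / num $]
Step 2: reduce F->num. Stack=[F] ptr=1 lookahead=/ remaining=[/ num / ( ( id ) ) / num $]
Step 3: reduce T->F. Stack=[T] ptr=1 lookahead=/ remaining=[/ num / ( ( id ) ) / num $]
Step 4: shift /. Stack=[T /] ptr=2 lookahead=num remaining=[num / ( ( id ) ) / num $]
Step 5: shift num. Stack=[T / num] ptr=3 lookahead=/ remaining=[/ ( ( id ) ) / num $]
Step 6: reduce F->num. Stack=[T / F] ptr=3 lookahead=/ remaining=[/ ( ( id ) ) / num $]
Step 7: reduce T->T / F. Stack=[T] ptr=3 lookahead=/ remaining=[/ ( ( id ) ) / num $]
Step 8: shift /. Stack=[T /] ptr=4 lookahead=( remaining=[( ( id ) ) / num $]
Step 9: shift (. Stack=[T / (] ptr=5 lookahead=( remaining=[( id ) ) / num $]
Step 10: shift (. Stack=[T / ( (] ptr=6 lookahead=id remaining=[id ) ) / num $]
Step 11: shift id. Stack=[T / ( ( id] ptr=7 lookahead=) remaining=[) ) / num $]
Step 12: reduce F->id. Stack=[T / ( ( F] ptr=7 lookahead=) remaining=[) ) / num $]
Step 13: reduce T->F. Stack=[T / ( ( T] ptr=7 lookahead=) remaining=[) ) / num $]
Step 14: reduce E->T. Stack=[T / ( ( E] ptr=7 lookahead=) remaining=[) ) / num $]
Step 15: shift ). Stack=[T / ( ( E )] ptr=8 lookahead=) remaining=[) / num $]
Step 16: reduce F->( E ). Stack=[T / ( F] ptr=8 lookahead=) remaining=[) / num $]
Step 17: reduce T->F. Stack=[T / ( T] ptr=8 lookahead=) remaining=[) / num $]
Step 18: reduce E->T. Stack=[T / ( E] ptr=8 lookahead=) remaining=[) / num $]
Step 19: shift ). Stack=[T / ( E )] ptr=9 lookahead=/ remaining=[/ num $]
Step 20: reduce F->( E ). Stack=[T / F] ptr=9 lookahead=/ remaining=[/ num $]
Step 21: reduce T->T / F. Stack=[T] ptr=9 lookahead=/ remaining=[/ num $]
Step 22: shift /. Stack=[T /] ptr=10 lookahead=num remaining=[num $]

Answer: 10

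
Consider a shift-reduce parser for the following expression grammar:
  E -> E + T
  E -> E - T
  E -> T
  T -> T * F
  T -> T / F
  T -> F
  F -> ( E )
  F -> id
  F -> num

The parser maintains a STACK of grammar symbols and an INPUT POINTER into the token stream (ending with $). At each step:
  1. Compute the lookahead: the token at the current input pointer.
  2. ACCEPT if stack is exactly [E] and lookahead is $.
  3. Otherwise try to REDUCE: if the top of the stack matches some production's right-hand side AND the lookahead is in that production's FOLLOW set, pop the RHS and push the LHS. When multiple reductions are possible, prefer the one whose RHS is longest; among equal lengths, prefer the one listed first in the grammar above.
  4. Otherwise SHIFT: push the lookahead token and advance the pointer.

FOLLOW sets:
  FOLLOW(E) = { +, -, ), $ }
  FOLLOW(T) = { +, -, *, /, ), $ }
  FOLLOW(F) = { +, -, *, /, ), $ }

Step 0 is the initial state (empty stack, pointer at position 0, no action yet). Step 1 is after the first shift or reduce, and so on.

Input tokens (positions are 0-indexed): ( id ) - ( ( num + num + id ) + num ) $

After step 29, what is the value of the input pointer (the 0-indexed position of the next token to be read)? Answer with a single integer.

Step 1: shift (. Stack=[(] ptr=1 lookahead=id remaining=[id ) - ( ( num + num + id ) + num ) $]
Step 2: shift id. Stack=[( id] ptr=2 lookahead=) remaining=[) - ( ( num + num + id ) + num ) $]
Step 3: reduce F->id. Stack=[( F] ptr=2 lookahead=) remaining=[) - ( ( num + num + id ) + num ) $]
Step 4: reduce T->F. Stack=[( T] ptr=2 lookahead=) remaining=[) - ( ( num + num + id ) + num ) $]
Step 5: reduce E->T. Stack=[( E] ptr=2 lookahead=) remaining=[) - ( ( num + num + id ) + num ) $]
Step 6: shift ). Stack=[( E )] ptr=3 lookahead=- remaining=[- ( ( num + num + id ) + num ) $]
Step 7: reduce F->( E ). Stack=[F] ptr=3 lookahead=- remaining=[- ( ( num + num + id ) + num ) $]
Step 8: reduce T->F. Stack=[T] ptr=3 lookahead=- remaining=[- ( ( num + num + id ) + num ) $]
Step 9: reduce E->T. Stack=[E] ptr=3 lookahead=- remaining=[- ( ( num + num + id ) + num ) $]
Step 10: shift -. Stack=[E -] ptr=4 lookahead=( remaining=[( ( num + num + id ) + num ) $]
Step 11: shift (. Stack=[E - (] ptr=5 lookahead=( remaining=[( num + num + id ) + num ) $]
Step 12: shift (. Stack=[E - ( (] ptr=6 lookahead=num remaining=[num + num + id ) + num ) $]
Step 13: shift num. Stack=[E - ( ( num] ptr=7 lookahead=+ remaining=[+ num + id ) + num ) $]
Step 14: reduce F->num. Stack=[E - ( ( F] ptr=7 lookahead=+ remaining=[+ num + id ) + num ) $]
Step 15: reduce T->F. Stack=[E - ( ( T] ptr=7 lookahead=+ remaining=[+ num + id ) + num ) $]
Step 16: reduce E->T. Stack=[E - ( ( E] ptr=7 lookahead=+ remaining=[+ num + id ) + num ) $]
Step 17: shift +. Stack=[E - ( ( E +] ptr=8 lookahead=num remaining=[num + id ) + num ) $]
Step 18: shift num. Stack=[E - ( ( E + num] ptr=9 lookahead=+ remaining=[+ id ) + num ) $]
Step 19: reduce F->num. Stack=[E - ( ( E + F] ptr=9 lookahead=+ remaining=[+ id ) + num ) $]
Step 20: reduce T->F. Stack=[E - ( ( E + T] ptr=9 lookahead=+ remaining=[+ id ) + num ) $]
Step 21: reduce E->E + T. Stack=[E - ( ( E] ptr=9 lookahead=+ remaining=[+ id ) + num ) $]
Step 22: shift +. Stack=[E - ( ( E +] ptr=10 lookahead=id remaining=[id ) + num ) $]
Step 23: shift id. Stack=[E - ( ( E + id] ptr=11 lookahead=) remaining=[) + num ) $]
Step 24: reduce F->id. Stack=[E - ( ( E + F] ptr=11 lookahead=) remaining=[) + num ) $]
Step 25: reduce T->F. Stack=[E - ( ( E + T] ptr=11 lookahead=) remaining=[) + num ) $]
Step 26: reduce E->E + T. Stack=[E - ( ( E] ptr=11 lookahead=) remaining=[) + num ) $]
Step 27: shift ). Stack=[E - ( ( E )] ptr=12 lookahead=+ remaining=[+ num ) $]
Step 28: reduce F->( E ). Stack=[E - ( F] ptr=12 lookahead=+ remaining=[+ num ) $]
Step 29: reduce T->F. Stack=[E - ( T] ptr=12 lookahead=+ remaining=[+ num ) $]

Answer: 12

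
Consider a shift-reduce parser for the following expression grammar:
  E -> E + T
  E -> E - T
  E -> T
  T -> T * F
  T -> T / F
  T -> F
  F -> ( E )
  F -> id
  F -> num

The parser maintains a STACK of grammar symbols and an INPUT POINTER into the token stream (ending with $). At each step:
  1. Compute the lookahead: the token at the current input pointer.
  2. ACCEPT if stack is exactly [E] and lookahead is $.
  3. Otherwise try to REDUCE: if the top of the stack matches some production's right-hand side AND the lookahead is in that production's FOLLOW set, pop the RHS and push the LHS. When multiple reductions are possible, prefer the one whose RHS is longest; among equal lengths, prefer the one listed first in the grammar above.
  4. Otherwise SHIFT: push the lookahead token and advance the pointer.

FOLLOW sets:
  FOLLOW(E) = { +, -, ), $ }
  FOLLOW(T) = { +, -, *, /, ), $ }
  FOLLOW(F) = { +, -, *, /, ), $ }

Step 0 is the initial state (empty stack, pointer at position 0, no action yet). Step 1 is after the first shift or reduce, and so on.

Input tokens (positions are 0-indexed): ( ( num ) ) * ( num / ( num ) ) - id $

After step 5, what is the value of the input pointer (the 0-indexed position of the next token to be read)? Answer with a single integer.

Answer: 3

Derivation:
Step 1: shift (. Stack=[(] ptr=1 lookahead=( remaining=[( num ) ) * ( num / ( num ) ) - id $]
Step 2: shift (. Stack=[( (] ptr=2 lookahead=num remaining=[num ) ) * ( num / ( num ) ) - id $]
Step 3: shift num. Stack=[( ( num] ptr=3 lookahead=) remaining=[) ) * ( num / ( num ) ) - id $]
Step 4: reduce F->num. Stack=[( ( F] ptr=3 lookahead=) remaining=[) ) * ( num / ( num ) ) - id $]
Step 5: reduce T->F. Stack=[( ( T] ptr=3 lookahead=) remaining=[) ) * ( num / ( num ) ) - id $]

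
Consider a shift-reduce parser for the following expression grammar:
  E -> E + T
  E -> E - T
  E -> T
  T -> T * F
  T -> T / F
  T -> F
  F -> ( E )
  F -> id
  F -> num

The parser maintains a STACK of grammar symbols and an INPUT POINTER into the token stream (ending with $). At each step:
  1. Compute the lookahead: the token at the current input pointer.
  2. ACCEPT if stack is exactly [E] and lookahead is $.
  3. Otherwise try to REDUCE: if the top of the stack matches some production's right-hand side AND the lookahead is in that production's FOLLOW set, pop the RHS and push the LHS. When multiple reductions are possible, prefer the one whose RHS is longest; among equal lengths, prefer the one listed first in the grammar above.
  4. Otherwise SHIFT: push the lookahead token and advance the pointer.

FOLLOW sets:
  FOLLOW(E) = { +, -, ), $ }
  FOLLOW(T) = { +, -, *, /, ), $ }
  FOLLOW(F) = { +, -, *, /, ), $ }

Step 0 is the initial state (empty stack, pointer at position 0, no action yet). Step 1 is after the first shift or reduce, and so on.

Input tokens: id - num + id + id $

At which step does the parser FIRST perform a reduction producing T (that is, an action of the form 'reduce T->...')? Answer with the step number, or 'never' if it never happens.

Answer: 3

Derivation:
Step 1: shift id. Stack=[id] ptr=1 lookahead=- remaining=[- num + id + id $]
Step 2: reduce F->id. Stack=[F] ptr=1 lookahead=- remaining=[- num + id + id $]
Step 3: reduce T->F. Stack=[T] ptr=1 lookahead=- remaining=[- num + id + id $]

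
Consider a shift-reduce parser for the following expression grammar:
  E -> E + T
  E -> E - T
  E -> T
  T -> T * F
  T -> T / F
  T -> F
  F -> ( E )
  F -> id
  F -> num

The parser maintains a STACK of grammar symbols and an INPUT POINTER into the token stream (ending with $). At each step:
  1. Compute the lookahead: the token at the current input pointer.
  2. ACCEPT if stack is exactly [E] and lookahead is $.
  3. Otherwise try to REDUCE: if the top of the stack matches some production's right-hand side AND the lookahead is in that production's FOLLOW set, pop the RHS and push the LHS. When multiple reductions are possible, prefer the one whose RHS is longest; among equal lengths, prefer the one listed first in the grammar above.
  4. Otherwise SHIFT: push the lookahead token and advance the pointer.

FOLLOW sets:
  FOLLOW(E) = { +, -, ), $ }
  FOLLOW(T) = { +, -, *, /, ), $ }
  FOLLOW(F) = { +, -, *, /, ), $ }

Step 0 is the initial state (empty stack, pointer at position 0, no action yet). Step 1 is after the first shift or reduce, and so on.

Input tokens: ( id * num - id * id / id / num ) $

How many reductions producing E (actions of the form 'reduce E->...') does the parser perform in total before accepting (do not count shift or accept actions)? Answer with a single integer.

Answer: 3

Derivation:
Step 1: shift (. Stack=[(] ptr=1 lookahead=id remaining=[id * num - id * id / id / num ) $]
Step 2: shift id. Stack=[( id] ptr=2 lookahead=* remaining=[* num - id * id / id / num ) $]
Step 3: reduce F->id. Stack=[( F] ptr=2 lookahead=* remaining=[* num - id * id / id / num ) $]
Step 4: reduce T->F. Stack=[( T] ptr=2 lookahead=* remaining=[* num - id * id / id / num ) $]
Step 5: shift *. Stack=[( T *] ptr=3 lookahead=num remaining=[num - id * id / id / num ) $]
Step 6: shift num. Stack=[( T * num] ptr=4 lookahead=- remaining=[- id * id / id / num ) $]
Step 7: reduce F->num. Stack=[( T * F] ptr=4 lookahead=- remaining=[- id * id / id / num ) $]
Step 8: reduce T->T * F. Stack=[( T] ptr=4 lookahead=- remaining=[- id * id / id / num ) $]
Step 9: reduce E->T. Stack=[( E] ptr=4 lookahead=- remaining=[- id * id / id / num ) $]
Step 10: shift -. Stack=[( E -] ptr=5 lookahead=id remaining=[id * id / id / num ) $]
Step 11: shift id. Stack=[( E - id] ptr=6 lookahead=* remaining=[* id / id / num ) $]
Step 12: reduce F->id. Stack=[( E - F] ptr=6 lookahead=* remaining=[* id / id / num ) $]
Step 13: reduce T->F. Stack=[( E - T] ptr=6 lookahead=* remaining=[* id / id / num ) $]
Step 14: shift *. Stack=[( E - T *] ptr=7 lookahead=id remaining=[id / id / num ) $]
Step 15: shift id. Stack=[( E - T * id] ptr=8 lookahead=/ remaining=[/ id / num ) $]
Step 16: reduce F->id. Stack=[( E - T * F] ptr=8 lookahead=/ remaining=[/ id / num ) $]
Step 17: reduce T->T * F. Stack=[( E - T] ptr=8 lookahead=/ remaining=[/ id / num ) $]
Step 18: shift /. Stack=[( E - T /] ptr=9 lookahead=id remaining=[id / num ) $]
Step 19: shift id. Stack=[( E - T / id] ptr=10 lookahead=/ remaining=[/ num ) $]
Step 20: reduce F->id. Stack=[( E - T / F] ptr=10 lookahead=/ remaining=[/ num ) $]
Step 21: reduce T->T / F. Stack=[( E - T] ptr=10 lookahead=/ remaining=[/ num ) $]
Step 22: shift /. Stack=[( E - T /] ptr=11 lookahead=num remaining=[num ) $]
Step 23: shift num. Stack=[( E - T / num] ptr=12 lookahead=) remaining=[) $]
Step 24: reduce F->num. Stack=[( E - T / F] ptr=12 lookahead=) remaining=[) $]
Step 25: reduce T->T / F. Stack=[( E - T] ptr=12 lookahead=) remaining=[) $]
Step 26: reduce E->E - T. Stack=[( E] ptr=12 lookahead=) remaining=[) $]
Step 27: shift ). Stack=[( E )] ptr=13 lookahead=$ remaining=[$]
Step 28: reduce F->( E ). Stack=[F] ptr=13 lookahead=$ remaining=[$]
Step 29: reduce T->F. Stack=[T] ptr=13 lookahead=$ remaining=[$]
Step 30: reduce E->T. Stack=[E] ptr=13 lookahead=$ remaining=[$]
Step 31: accept. Stack=[E] ptr=13 lookahead=$ remaining=[$]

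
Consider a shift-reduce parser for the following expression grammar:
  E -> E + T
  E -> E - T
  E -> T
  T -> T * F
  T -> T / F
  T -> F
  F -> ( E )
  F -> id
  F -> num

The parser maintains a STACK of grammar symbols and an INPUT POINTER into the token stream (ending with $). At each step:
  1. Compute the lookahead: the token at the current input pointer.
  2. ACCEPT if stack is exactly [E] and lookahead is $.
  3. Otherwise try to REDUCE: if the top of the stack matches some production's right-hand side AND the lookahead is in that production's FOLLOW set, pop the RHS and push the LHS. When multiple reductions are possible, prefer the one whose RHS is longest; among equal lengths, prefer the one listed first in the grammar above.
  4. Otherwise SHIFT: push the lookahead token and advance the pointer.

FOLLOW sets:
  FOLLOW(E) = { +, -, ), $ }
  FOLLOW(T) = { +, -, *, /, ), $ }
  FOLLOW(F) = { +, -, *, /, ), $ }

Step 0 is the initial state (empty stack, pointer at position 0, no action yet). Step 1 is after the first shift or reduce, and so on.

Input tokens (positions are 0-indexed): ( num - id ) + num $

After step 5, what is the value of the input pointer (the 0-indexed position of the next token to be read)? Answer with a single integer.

Answer: 2

Derivation:
Step 1: shift (. Stack=[(] ptr=1 lookahead=num remaining=[num - id ) + num $]
Step 2: shift num. Stack=[( num] ptr=2 lookahead=- remaining=[- id ) + num $]
Step 3: reduce F->num. Stack=[( F] ptr=2 lookahead=- remaining=[- id ) + num $]
Step 4: reduce T->F. Stack=[( T] ptr=2 lookahead=- remaining=[- id ) + num $]
Step 5: reduce E->T. Stack=[( E] ptr=2 lookahead=- remaining=[- id ) + num $]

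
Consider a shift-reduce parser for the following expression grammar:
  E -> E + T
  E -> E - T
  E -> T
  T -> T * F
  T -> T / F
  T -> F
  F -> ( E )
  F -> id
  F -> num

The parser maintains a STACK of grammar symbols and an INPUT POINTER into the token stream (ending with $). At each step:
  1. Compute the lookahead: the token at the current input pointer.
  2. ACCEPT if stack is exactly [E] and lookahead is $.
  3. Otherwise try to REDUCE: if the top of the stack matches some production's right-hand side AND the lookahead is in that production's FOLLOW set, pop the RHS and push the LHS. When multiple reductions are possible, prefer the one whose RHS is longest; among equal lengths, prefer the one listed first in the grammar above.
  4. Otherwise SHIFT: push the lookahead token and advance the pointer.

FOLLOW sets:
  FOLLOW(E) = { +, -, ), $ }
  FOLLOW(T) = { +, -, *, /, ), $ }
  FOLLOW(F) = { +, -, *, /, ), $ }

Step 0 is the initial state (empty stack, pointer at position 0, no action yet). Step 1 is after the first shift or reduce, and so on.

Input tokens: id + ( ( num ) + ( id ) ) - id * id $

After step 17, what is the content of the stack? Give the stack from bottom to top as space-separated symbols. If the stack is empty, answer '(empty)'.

Step 1: shift id. Stack=[id] ptr=1 lookahead=+ remaining=[+ ( ( num ) + ( id ) ) - id * id $]
Step 2: reduce F->id. Stack=[F] ptr=1 lookahead=+ remaining=[+ ( ( num ) + ( id ) ) - id * id $]
Step 3: reduce T->F. Stack=[T] ptr=1 lookahead=+ remaining=[+ ( ( num ) + ( id ) ) - id * id $]
Step 4: reduce E->T. Stack=[E] ptr=1 lookahead=+ remaining=[+ ( ( num ) + ( id ) ) - id * id $]
Step 5: shift +. Stack=[E +] ptr=2 lookahead=( remaining=[( ( num ) + ( id ) ) - id * id $]
Step 6: shift (. Stack=[E + (] ptr=3 lookahead=( remaining=[( num ) + ( id ) ) - id * id $]
Step 7: shift (. Stack=[E + ( (] ptr=4 lookahead=num remaining=[num ) + ( id ) ) - id * id $]
Step 8: shift num. Stack=[E + ( ( num] ptr=5 lookahead=) remaining=[) + ( id ) ) - id * id $]
Step 9: reduce F->num. Stack=[E + ( ( F] ptr=5 lookahead=) remaining=[) + ( id ) ) - id * id $]
Step 10: reduce T->F. Stack=[E + ( ( T] ptr=5 lookahead=) remaining=[) + ( id ) ) - id * id $]
Step 11: reduce E->T. Stack=[E + ( ( E] ptr=5 lookahead=) remaining=[) + ( id ) ) - id * id $]
Step 12: shift ). Stack=[E + ( ( E )] ptr=6 lookahead=+ remaining=[+ ( id ) ) - id * id $]
Step 13: reduce F->( E ). Stack=[E + ( F] ptr=6 lookahead=+ remaining=[+ ( id ) ) - id * id $]
Step 14: reduce T->F. Stack=[E + ( T] ptr=6 lookahead=+ remaining=[+ ( id ) ) - id * id $]
Step 15: reduce E->T. Stack=[E + ( E] ptr=6 lookahead=+ remaining=[+ ( id ) ) - id * id $]
Step 16: shift +. Stack=[E + ( E +] ptr=7 lookahead=( remaining=[( id ) ) - id * id $]
Step 17: shift (. Stack=[E + ( E + (] ptr=8 lookahead=id remaining=[id ) ) - id * id $]

Answer: E + ( E + (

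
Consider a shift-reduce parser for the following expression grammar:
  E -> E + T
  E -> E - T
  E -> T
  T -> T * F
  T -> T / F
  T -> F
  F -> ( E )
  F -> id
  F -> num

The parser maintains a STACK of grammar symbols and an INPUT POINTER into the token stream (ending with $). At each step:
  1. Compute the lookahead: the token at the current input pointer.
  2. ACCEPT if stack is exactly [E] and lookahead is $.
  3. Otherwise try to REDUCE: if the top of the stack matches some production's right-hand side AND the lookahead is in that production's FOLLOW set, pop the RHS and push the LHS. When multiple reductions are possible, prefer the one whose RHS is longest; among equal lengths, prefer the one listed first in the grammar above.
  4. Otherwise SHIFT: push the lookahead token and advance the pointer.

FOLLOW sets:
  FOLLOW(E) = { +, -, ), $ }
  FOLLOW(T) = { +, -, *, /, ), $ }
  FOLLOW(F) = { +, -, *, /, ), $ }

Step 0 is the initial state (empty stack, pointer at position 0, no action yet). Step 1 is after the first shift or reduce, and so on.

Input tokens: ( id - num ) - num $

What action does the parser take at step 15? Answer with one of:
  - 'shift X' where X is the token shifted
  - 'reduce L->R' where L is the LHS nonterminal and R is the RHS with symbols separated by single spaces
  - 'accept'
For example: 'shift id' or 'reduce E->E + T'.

Answer: shift -

Derivation:
Step 1: shift (. Stack=[(] ptr=1 lookahead=id remaining=[id - num ) - num $]
Step 2: shift id. Stack=[( id] ptr=2 lookahead=- remaining=[- num ) - num $]
Step 3: reduce F->id. Stack=[( F] ptr=2 lookahead=- remaining=[- num ) - num $]
Step 4: reduce T->F. Stack=[( T] ptr=2 lookahead=- remaining=[- num ) - num $]
Step 5: reduce E->T. Stack=[( E] ptr=2 lookahead=- remaining=[- num ) - num $]
Step 6: shift -. Stack=[( E -] ptr=3 lookahead=num remaining=[num ) - num $]
Step 7: shift num. Stack=[( E - num] ptr=4 lookahead=) remaining=[) - num $]
Step 8: reduce F->num. Stack=[( E - F] ptr=4 lookahead=) remaining=[) - num $]
Step 9: reduce T->F. Stack=[( E - T] ptr=4 lookahead=) remaining=[) - num $]
Step 10: reduce E->E - T. Stack=[( E] ptr=4 lookahead=) remaining=[) - num $]
Step 11: shift ). Stack=[( E )] ptr=5 lookahead=- remaining=[- num $]
Step 12: reduce F->( E ). Stack=[F] ptr=5 lookahead=- remaining=[- num $]
Step 13: reduce T->F. Stack=[T] ptr=5 lookahead=- remaining=[- num $]
Step 14: reduce E->T. Stack=[E] ptr=5 lookahead=- remaining=[- num $]
Step 15: shift -. Stack=[E -] ptr=6 lookahead=num remaining=[num $]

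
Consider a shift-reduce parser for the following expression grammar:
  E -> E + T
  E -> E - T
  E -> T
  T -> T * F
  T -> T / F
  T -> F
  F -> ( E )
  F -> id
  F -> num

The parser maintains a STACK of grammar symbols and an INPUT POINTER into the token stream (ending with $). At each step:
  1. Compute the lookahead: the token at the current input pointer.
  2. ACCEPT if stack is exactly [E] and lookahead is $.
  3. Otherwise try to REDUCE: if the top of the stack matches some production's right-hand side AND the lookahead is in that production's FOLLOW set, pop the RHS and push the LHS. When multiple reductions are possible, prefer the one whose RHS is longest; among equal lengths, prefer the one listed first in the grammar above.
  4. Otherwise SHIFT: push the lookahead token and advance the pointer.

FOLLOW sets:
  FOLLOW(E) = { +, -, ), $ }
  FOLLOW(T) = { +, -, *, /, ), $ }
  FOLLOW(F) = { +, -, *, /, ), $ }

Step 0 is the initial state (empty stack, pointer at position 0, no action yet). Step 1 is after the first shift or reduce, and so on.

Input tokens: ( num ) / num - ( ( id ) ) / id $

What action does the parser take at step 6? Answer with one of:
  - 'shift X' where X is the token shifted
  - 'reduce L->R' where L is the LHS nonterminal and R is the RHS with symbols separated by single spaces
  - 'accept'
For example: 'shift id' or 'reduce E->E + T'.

Step 1: shift (. Stack=[(] ptr=1 lookahead=num remaining=[num ) / num - ( ( id ) ) / id $]
Step 2: shift num. Stack=[( num] ptr=2 lookahead=) remaining=[) / num - ( ( id ) ) / id $]
Step 3: reduce F->num. Stack=[( F] ptr=2 lookahead=) remaining=[) / num - ( ( id ) ) / id $]
Step 4: reduce T->F. Stack=[( T] ptr=2 lookahead=) remaining=[) / num - ( ( id ) ) / id $]
Step 5: reduce E->T. Stack=[( E] ptr=2 lookahead=) remaining=[) / num - ( ( id ) ) / id $]
Step 6: shift ). Stack=[( E )] ptr=3 lookahead=/ remaining=[/ num - ( ( id ) ) / id $]

Answer: shift )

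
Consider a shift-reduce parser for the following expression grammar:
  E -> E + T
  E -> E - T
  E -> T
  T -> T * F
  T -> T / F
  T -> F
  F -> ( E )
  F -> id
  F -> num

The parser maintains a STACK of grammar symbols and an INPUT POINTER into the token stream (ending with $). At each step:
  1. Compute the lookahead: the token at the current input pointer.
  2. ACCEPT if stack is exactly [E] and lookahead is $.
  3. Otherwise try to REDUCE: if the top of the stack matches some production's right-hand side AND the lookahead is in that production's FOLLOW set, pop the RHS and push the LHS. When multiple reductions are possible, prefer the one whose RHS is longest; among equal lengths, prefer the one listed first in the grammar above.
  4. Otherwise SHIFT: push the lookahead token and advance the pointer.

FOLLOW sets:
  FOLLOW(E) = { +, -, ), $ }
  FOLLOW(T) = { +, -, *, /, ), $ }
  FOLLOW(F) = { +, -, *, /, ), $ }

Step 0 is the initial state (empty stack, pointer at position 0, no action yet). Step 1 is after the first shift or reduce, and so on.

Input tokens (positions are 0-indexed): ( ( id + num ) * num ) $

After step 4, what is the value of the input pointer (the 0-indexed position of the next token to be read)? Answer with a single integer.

Answer: 3

Derivation:
Step 1: shift (. Stack=[(] ptr=1 lookahead=( remaining=[( id + num ) * num ) $]
Step 2: shift (. Stack=[( (] ptr=2 lookahead=id remaining=[id + num ) * num ) $]
Step 3: shift id. Stack=[( ( id] ptr=3 lookahead=+ remaining=[+ num ) * num ) $]
Step 4: reduce F->id. Stack=[( ( F] ptr=3 lookahead=+ remaining=[+ num ) * num ) $]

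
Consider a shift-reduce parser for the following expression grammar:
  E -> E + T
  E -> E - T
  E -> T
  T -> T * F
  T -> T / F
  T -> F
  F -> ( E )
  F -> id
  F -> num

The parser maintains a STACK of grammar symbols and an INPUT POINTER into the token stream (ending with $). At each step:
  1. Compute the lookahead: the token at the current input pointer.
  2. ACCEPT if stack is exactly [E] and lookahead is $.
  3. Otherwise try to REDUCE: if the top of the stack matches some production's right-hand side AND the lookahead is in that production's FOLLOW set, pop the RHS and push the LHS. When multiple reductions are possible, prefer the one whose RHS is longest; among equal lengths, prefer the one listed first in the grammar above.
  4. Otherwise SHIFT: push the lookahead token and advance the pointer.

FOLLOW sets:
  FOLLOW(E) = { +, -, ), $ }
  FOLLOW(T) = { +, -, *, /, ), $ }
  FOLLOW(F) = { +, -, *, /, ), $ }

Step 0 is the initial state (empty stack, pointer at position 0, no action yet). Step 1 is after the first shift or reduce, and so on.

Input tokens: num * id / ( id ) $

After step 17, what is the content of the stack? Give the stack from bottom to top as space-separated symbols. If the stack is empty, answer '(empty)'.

Answer: E

Derivation:
Step 1: shift num. Stack=[num] ptr=1 lookahead=* remaining=[* id / ( id ) $]
Step 2: reduce F->num. Stack=[F] ptr=1 lookahead=* remaining=[* id / ( id ) $]
Step 3: reduce T->F. Stack=[T] ptr=1 lookahead=* remaining=[* id / ( id ) $]
Step 4: shift *. Stack=[T *] ptr=2 lookahead=id remaining=[id / ( id ) $]
Step 5: shift id. Stack=[T * id] ptr=3 lookahead=/ remaining=[/ ( id ) $]
Step 6: reduce F->id. Stack=[T * F] ptr=3 lookahead=/ remaining=[/ ( id ) $]
Step 7: reduce T->T * F. Stack=[T] ptr=3 lookahead=/ remaining=[/ ( id ) $]
Step 8: shift /. Stack=[T /] ptr=4 lookahead=( remaining=[( id ) $]
Step 9: shift (. Stack=[T / (] ptr=5 lookahead=id remaining=[id ) $]
Step 10: shift id. Stack=[T / ( id] ptr=6 lookahead=) remaining=[) $]
Step 11: reduce F->id. Stack=[T / ( F] ptr=6 lookahead=) remaining=[) $]
Step 12: reduce T->F. Stack=[T / ( T] ptr=6 lookahead=) remaining=[) $]
Step 13: reduce E->T. Stack=[T / ( E] ptr=6 lookahead=) remaining=[) $]
Step 14: shift ). Stack=[T / ( E )] ptr=7 lookahead=$ remaining=[$]
Step 15: reduce F->( E ). Stack=[T / F] ptr=7 lookahead=$ remaining=[$]
Step 16: reduce T->T / F. Stack=[T] ptr=7 lookahead=$ remaining=[$]
Step 17: reduce E->T. Stack=[E] ptr=7 lookahead=$ remaining=[$]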